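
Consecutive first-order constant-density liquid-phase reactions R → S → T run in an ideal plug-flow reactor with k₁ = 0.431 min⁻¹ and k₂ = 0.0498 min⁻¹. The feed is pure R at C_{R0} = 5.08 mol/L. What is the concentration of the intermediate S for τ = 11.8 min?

3.16 mol/L

Solving the coupled first-order balances gives C_S(τ) = [k₁/(k₂−k₁)]·C_{R0}·(e^(−k₁τ) − e^(−k₂τ)).
e^(−k₁τ) = e^(−0.431×11.8) = e^(−5.086) = 0.006184; e^(−k₂τ) = e^(−0.5876) = 0.5556.
C_S = 0.431×5.08/(0.0498−0.431) × (0.006184−0.5556) = (-5.744)×(-0.5495) = 3.156 mol/L.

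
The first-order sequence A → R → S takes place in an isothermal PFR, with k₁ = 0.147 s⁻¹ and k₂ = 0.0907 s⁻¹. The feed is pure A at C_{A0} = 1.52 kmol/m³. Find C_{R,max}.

0.698 kmol/m³

At the optimum, C_{R,max}/C_{A0} = (k₁/k₂)^[k₂/(k₂−k₁)].
= (0.147/0.0907)^(0.0907/(0.0907−0.147)) = (1.621)^(-1.611) = 0.4594.
C_{R,max} = 0.4594×1.52 = 0.698 kmol/m³.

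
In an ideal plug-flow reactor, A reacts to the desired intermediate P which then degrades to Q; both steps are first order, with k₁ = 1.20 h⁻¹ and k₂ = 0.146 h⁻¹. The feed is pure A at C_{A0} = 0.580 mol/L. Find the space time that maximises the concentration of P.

The intermediate peaks when r₁ = r₂, i.e. k₁e^(−k₁τ) = k₂e^(−k₂τ), giving τ_opt = ln(k₂/k₁)/(k₂−k₁).
= ln(0.146/1.20)/(0.146−1.20) = ln(0.1217)/-1.054 = -2.106/-1.054 = 2.00 h.

2.00 h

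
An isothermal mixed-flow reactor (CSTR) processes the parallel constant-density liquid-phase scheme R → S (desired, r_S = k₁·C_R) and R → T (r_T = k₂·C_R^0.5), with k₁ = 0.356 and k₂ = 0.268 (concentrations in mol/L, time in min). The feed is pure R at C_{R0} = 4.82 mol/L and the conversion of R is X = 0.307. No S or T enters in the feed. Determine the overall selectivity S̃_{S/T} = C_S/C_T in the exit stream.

Exit C_R = C_{R0}(1−X) = 4.82×0.693 = 3.340 mol/L.
In a CSTR the entire volume is at exit conditions, so r_S = 0.356×3.340 = 1.189 and r_T = 0.268×3.340^0.5 = 0.4898.
Overall selectivity = C_S/C_T = r_Sτ/(r_Tτ) = r_S/r_T = 2.43.

2.43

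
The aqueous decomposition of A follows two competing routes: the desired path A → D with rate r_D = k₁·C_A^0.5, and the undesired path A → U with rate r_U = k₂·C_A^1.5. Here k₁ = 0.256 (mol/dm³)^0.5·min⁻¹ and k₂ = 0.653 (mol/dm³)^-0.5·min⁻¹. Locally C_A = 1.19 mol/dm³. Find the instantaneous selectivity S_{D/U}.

S_{D/U} = r_D/r_U = (k₁·C_A^0.5)/(k₂·C_A^1.5) = (k₁/k₂)·C_A⁻¹.
= (0.256×1.190^0.5) / (0.653×1.190^1.5) = 0.2793/0.8477 = 0.329.

0.329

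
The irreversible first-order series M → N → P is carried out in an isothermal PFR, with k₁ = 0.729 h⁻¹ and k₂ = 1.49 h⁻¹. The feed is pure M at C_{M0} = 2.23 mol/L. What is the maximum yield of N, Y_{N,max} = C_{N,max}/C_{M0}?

0.247

At the optimum, C_{N,max}/C_{M0} = (k₁/k₂)^[k₂/(k₂−k₁)].
= (0.729/1.49)^(1.49/(1.49−0.729)) = (0.4893)^(1.958) = 0.2467.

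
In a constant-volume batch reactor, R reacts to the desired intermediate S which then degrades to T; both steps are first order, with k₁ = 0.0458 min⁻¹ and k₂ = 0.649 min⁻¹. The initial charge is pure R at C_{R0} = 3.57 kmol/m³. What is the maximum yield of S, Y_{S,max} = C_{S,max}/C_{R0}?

0.0577

Evaluating C_S at t_opt = ln(k₂/k₁)/(k₂−k₁) gives C_{S,max}/C_{R0} = (k₁/k₂)^[k₂/(k₂−k₁)].
= (0.0458/0.649)^(0.649/(0.649−0.0458)) = (0.07057)^(1.076) = 0.05770.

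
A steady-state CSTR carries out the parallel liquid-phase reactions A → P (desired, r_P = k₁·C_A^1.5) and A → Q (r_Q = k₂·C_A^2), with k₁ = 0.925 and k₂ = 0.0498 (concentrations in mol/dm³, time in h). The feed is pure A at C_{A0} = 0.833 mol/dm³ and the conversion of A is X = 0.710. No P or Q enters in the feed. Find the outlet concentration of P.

Exit C_A = C_{A0}(1−X) = 0.833×0.290 = 0.2416 mol/dm³.
Rates in a CSTR are evaluated at the outlet concentration: r_P = 0.925×0.2416^1.5 = 0.1098, r_Q = 0.0498×0.2416^2 = 0.002906.
Fraction of consumed A going to P: r_P/(r_P+r_Q) = 0.9742.
C_P = 0.9742·C_{A0}·X = 0.9742×0.833×0.710 = 0.576 mol/dm³.

0.576 mol/dm³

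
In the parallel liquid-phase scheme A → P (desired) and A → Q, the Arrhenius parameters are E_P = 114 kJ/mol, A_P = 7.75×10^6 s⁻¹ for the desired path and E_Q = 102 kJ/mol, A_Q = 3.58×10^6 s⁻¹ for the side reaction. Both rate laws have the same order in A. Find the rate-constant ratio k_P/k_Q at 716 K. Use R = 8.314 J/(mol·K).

k_P/k_Q = (A_P/A_Q)·exp[−(E_P−E_Q)/(RT)] = (A_P/A_Q)·exp[(E_Q−E_P)/(RT)].
(E_Q−E_P)/(RT) = (102−114)×10³/(8.314×716) = -12000/5953 = -2.016.
k_P/k_Q = (7.75×10^6/3.58×10^6)·exp(-2.016) = 2.165 × 0.1332 = 0.288.

0.288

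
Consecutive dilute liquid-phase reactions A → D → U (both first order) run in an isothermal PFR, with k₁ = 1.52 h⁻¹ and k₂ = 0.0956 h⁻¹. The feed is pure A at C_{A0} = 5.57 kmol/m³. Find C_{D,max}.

At the optimum, C_{D,max}/C_{A0} = (k₁/k₂)^[k₂/(k₂−k₁)].
= (1.52/0.0956)^(0.0956/(0.0956−1.52)) = (15.90)^(-0.06712) = 0.8306.
C_{D,max} = 0.8306×5.57 = 4.63 kmol/m³.

4.63 kmol/m³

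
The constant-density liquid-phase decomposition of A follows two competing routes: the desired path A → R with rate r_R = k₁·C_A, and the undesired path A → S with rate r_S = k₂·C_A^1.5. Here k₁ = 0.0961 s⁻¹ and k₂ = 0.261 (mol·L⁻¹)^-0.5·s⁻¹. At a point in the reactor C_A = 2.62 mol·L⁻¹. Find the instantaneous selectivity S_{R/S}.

S_{R/S} = r_R/r_S = (k₁·C_A)/(k₂·C_A^1.5) = (k₁/k₂)·C_A^-0.5.
= (0.0961×2.620) / (0.261×2.620^1.5) = 0.2518/1.107 = 0.227.
The undesired path is higher order in A, so low C_A (CSTR or dilute feed) favours R.

0.227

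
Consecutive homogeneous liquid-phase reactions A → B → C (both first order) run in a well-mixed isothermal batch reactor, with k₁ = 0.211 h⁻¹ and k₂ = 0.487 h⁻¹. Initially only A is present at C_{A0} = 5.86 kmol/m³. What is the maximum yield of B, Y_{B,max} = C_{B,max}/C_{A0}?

0.229

Evaluating C_B at t_opt = ln(k₂/k₁)/(k₂−k₁) gives C_{B,max}/C_{A0} = (k₁/k₂)^[k₂/(k₂−k₁)].
= (0.211/0.487)^(0.487/(0.487−0.211)) = (0.4333)^(1.764) = 0.2286.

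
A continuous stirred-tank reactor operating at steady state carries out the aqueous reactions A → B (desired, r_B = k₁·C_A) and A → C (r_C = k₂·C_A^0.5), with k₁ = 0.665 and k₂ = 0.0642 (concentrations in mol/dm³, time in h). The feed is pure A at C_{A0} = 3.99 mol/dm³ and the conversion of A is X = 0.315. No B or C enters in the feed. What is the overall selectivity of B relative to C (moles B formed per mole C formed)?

Exit C_A = C_{A0}(1−X) = 3.99×0.685 = 2.733 mol/dm³.
In a CSTR the entire volume is at exit conditions, so r_B = 0.665×2.733 = 1.818 and r_C = 0.0642×2.733^0.5 = 0.1061.
Overall selectivity = C_B/C_C = r_Bτ/(r_Cτ) = r_B/r_C = 17.1.

17.1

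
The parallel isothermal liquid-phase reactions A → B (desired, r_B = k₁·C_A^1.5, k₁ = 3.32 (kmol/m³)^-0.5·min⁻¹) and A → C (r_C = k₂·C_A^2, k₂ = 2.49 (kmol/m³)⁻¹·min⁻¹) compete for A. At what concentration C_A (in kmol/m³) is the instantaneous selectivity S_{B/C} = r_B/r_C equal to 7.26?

S_{B/C} = (k₁/k₂)·C_A^-0.5 ⇒ C_A = (S·k₂/k₁)^(-2).
= (7.26×2.49/3.32)^(-2) = (5.445)^(-2) = 0.0337 kmol/m³.

0.0337 kmol/m³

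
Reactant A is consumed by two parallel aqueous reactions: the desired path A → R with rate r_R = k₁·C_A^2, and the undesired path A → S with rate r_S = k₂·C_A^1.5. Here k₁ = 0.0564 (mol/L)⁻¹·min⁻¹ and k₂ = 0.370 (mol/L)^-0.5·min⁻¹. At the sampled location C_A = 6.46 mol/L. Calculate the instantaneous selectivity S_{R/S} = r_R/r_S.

0.387

S_{R/S} = r_R/r_S = (k₁·C_A^2)/(k₂·C_A^1.5) = (k₁/k₂)·C_A^0.5.
= (0.0564×6.460^2) / (0.370×6.460^1.5) = 2.354/6.075 = 0.387.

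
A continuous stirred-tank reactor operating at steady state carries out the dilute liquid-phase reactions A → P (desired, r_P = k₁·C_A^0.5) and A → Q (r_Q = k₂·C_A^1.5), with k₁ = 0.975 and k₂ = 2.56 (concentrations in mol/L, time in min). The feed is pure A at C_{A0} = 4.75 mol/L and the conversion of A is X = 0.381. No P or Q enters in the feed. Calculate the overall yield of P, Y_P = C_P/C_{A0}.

Exit C_A = C_{A0}(1−X) = 4.75×0.619 = 2.940 mol/L.
In a CSTR the entire volume is at exit conditions, so r_P = 0.975×2.940^0.5 = 1.672 and r_Q = 2.56×2.940^1.5 = 12.91.
Fraction of consumed A going to P: r_P/(r_P+r_Q) = 0.1147.
C_P = 0.1147·C_{A0}·X = 0.1147×4.75×0.381 = 0.208 mol/L; Y_P = C_P/C_{A0} = 0.0437.

0.0437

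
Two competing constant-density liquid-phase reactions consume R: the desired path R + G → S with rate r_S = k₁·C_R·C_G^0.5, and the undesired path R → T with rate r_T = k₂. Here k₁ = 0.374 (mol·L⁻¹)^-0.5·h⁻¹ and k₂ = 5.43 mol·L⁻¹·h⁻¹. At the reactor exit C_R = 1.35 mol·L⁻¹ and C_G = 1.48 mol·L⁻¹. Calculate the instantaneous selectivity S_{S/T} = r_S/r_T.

S_{S/T} = r_S/r_T = (k₁·C_R·C_G^0.5)/(k₂) = (k₁/k₂)·C_R·C_G^0.5.
= (0.374×1.350×1.480^0.5) / (5.43) = 0.6142/5.430 = 0.113.

0.113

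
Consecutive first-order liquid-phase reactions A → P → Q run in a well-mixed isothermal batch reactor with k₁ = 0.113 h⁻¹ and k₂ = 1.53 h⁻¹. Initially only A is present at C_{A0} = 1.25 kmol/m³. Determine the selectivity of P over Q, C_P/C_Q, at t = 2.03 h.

The intermediate concentration in a first-order A→B→C sequence is C_P = k₁C_{A0}(e^(−k₁t) − e^(−k₂t))/(k₂−k₁).
e^(−k₁t) = e^(−0.113×2.03) = e^(−0.2294) = 0.7950; e^(−k₂t) = e^(−3.106) = 0.04478.
C_P = 0.113×1.25/(1.53−0.113) × (0.7950−0.04478) = 0.09968×0.7502 = 0.07479 kmol/m³.
C_A = C_{A0}e^(−k₁t) = 0.9938 kmol/m³, so C_Q = C_{A0}−C_A−C_P = 0.1814 kmol/m³; C_P/C_Q = 0.412.

0.412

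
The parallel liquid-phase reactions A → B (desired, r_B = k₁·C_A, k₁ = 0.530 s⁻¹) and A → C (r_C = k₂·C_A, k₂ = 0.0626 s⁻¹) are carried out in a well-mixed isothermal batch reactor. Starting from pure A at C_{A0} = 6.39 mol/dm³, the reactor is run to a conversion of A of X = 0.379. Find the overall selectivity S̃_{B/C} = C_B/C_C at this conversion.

8.47

C_A = C_{A0}(1−X) = 3.968 mol/dm³.
Both paths are first order in A, so the instantaneous fraction to B is constant: dC_B/d(−C_A) = k₁/(k₁+k₂) = 0.8944.
C_B = 0.8944·(C_{A0}−C_A) = 0.8944×2.422 = 2.17 mol/dm³.
C_C = (C_{A0}−C_A)−C_B = 0.2558 mol/dm³; S̃_{B/C} = 2.166/0.2558 = 8.47.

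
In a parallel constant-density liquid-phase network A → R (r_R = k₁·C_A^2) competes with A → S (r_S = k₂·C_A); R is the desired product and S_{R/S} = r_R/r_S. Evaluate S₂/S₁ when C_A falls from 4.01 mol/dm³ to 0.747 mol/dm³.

0.186

S_{R/S} = (k₁/k₂)·C_A, so S₂/S₁ = (C_{A,2}/C_{A,1}).
= 0.747/4.01 = 0.186.
Selectivity toward R falls as C_A falls — high-concentration operation is favoured.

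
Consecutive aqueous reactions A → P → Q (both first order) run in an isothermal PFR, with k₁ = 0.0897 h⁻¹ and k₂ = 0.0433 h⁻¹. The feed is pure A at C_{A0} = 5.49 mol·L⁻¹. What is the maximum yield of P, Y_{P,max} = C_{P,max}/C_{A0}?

Evaluating C_P at τ_opt = ln(k₂/k₁)/(k₂−k₁) gives C_{P,max}/C_{A0} = (k₁/k₂)^[k₂/(k₂−k₁)].
= (0.0897/0.0433)^(0.0433/(0.0433−0.0897)) = (2.072)^(-0.9332) = 0.5068.

0.507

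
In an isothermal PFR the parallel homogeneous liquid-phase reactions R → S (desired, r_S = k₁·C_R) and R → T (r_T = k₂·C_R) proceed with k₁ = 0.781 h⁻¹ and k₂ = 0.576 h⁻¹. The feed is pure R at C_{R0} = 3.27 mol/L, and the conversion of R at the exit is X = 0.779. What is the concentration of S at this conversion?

C_R = C_{R0}(1−X) = 0.7227 mol/L.
Both paths are first order in R, so the instantaneous fraction to S is constant: dC_S/d(−C_R) = k₁/(k₁+k₂) = 0.5755.
C_S = 0.5755·(C_{R0}−C_R) = 0.5755×2.547 = 1.47 mol/L.

1.47 mol/L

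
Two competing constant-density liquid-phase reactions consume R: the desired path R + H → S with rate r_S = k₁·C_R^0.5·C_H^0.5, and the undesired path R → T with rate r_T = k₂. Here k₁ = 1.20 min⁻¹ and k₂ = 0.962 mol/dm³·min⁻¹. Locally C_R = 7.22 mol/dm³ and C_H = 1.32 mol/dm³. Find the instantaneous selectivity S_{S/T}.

3.85

S_{S/T} = r_S/r_T = (k₁·C_R^0.5·C_H^0.5)/(k₂) = (k₁/k₂)·C_R^0.5·C_H^0.5.
= (1.20×7.220^0.5×1.320^0.5) / (0.962) = 3.705/0.9620 = 3.85.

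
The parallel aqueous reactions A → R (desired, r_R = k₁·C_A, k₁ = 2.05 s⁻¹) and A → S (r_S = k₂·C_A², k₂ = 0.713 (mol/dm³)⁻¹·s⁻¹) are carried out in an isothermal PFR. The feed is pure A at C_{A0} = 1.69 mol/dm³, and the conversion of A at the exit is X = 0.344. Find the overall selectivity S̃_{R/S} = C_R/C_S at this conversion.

2.06

C_A = C_{A0}(1−X) = 1.109 mol/dm³.
Along a PFR/batch, dC_R/dC_A = −r_R/(r_R+r_S) = −k₁/(k₁+k₂·C_A).
Integrating from C_{A0} to C_A: C_R = (2.05/0.713)·ln[(2.05+0.713·1.69)/(2.05+0.713·1.11)] = 2.875·ln(3.255/2.840) = 0.3916 mol/dm³.
C_S = (C_{A0}−C_A)−C_R = 0.1897 mol/dm³; S̃_{R/S} = 0.3916/0.1897 = 2.06.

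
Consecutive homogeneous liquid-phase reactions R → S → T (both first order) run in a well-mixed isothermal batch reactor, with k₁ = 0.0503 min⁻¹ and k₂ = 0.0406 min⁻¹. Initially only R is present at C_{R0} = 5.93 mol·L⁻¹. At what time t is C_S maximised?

22.1 min

Setting dC_S/dt = 0 gives t_opt = ln(k₂/k₁)/(k₂−k₁).
= ln(0.0406/0.0503)/(0.0406−0.0503) = ln(0.8072)/-0.009700 = -0.2142/-0.009700 = 22.1 min.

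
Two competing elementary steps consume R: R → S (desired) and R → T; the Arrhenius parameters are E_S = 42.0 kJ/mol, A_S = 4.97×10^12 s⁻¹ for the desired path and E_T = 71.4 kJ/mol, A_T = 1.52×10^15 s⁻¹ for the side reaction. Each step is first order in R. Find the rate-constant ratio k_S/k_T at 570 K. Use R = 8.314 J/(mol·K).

1.62

Since both paths have the same order in R, the concentration cancels and S_{S/T} = k_S/k_T = (A_S/A_T)·exp[(E_T−E_S)/(RT)].
(E_T−E_S)/(RT) = (71.4−42.0)×10³/(8.314×570) = 29400/4739 = 6.204.
k_S/k_T = (4.97×10^12/1.52×10^15)·exp(6.204) = 0.003270 × 494.7 = 1.62.
Since E_S < E_T, lowering the temperature improves selectivity toward S.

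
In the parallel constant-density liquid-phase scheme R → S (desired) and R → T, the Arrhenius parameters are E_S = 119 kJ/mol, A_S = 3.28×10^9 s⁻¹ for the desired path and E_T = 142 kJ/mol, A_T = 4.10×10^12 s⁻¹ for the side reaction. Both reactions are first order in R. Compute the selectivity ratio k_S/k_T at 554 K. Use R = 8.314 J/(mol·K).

0.118

With equal orders, S_{S/T} = k_S/k_T = (A_S/A_T)·exp[(E_T−E_S)/(RT)].
(E_T−E_S)/(RT) = (142−119)×10³/(8.314×554) = 23000/4606 = 4.994.
k_S/k_T = (3.28×10^9/4.10×10^12)·exp(4.994) = 8.000×10^-4 × 147.5 = 0.118.
Since E_S < E_T, lowering the temperature improves selectivity toward S.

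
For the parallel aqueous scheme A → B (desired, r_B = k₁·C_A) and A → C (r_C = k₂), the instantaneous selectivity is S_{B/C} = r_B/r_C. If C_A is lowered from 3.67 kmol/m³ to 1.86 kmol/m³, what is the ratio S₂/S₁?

0.507

S_{B/C} = (k₁/k₂)·C_A, so S₂/S₁ = (C_{A,2}/C_{A,1}).
= 1.86/3.67 = 0.507.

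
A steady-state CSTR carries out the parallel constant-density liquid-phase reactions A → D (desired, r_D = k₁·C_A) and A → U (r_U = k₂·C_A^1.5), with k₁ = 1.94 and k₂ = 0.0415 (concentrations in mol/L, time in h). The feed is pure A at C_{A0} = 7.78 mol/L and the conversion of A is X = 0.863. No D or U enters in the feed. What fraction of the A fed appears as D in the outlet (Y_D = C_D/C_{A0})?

Exit C_A = C_{A0}(1−X) = 7.78×0.137 = 1.066 mol/L.
A CSTR operates uniformly at the exit composition, giving r_D = 2.068 and r_U = 0.04567 (each k·C_A^n at C_A = 1.066).
Fraction of consumed A going to D: r_D/(r_D+r_U) = 0.9784.
C_D = 0.9784·C_{A0}·X = 0.9784×7.78×0.863 = 6.57 mol/L; Y_D = C_D/C_{A0} = 0.844.

0.844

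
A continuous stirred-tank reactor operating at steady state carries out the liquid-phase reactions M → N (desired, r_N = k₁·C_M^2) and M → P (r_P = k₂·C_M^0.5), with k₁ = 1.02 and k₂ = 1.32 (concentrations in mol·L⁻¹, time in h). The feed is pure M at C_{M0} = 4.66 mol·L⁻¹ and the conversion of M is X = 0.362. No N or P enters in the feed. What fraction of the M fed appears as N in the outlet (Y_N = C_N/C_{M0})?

0.289

Exit C_M = C_{M0}(1−X) = 4.66×0.638 = 2.973 mol·L⁻¹.
In a CSTR the entire volume is at exit conditions, so r_N = 1.02×2.973^2 = 9.016 and r_P = 1.32×2.973^0.5 = 2.276.
Fraction of consumed M going to N: r_N/(r_N+r_P) = 0.7984.
C_N = 0.7984·C_{M0}·X = 0.7984×4.66×0.362 = 1.35 mol·L⁻¹; Y_N = C_N/C_{M0} = 0.289.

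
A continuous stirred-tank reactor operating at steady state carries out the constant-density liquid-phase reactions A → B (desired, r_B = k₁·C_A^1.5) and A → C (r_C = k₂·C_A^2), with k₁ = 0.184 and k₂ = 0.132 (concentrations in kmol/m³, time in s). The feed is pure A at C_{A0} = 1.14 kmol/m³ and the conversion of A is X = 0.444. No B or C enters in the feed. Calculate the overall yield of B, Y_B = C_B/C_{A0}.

0.283

Exit C_A = C_{A0}(1−X) = 1.14×0.556 = 0.6338 kmol/m³.
Rates in a CSTR are evaluated at the outlet concentration: r_B = 0.184×0.6338^1.5 = 0.09285, r_C = 0.132×0.6338^2 = 0.05303.
Fraction of consumed A going to B: r_B/(r_B+r_C) = 0.6365.
C_B = 0.6365·C_{A0}·X = 0.6365×1.14×0.444 = 0.322 kmol/m³; Y_B = C_B/C_{A0} = 0.283.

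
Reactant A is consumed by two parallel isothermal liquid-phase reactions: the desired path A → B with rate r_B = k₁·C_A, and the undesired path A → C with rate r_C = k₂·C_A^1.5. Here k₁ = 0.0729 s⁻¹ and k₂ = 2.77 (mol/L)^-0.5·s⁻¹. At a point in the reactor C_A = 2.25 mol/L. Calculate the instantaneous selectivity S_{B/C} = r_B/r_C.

0.0175

S_{B/C} = r_B/r_C = (k₁·C_A)/(k₂·C_A^1.5) = (k₁/k₂)·C_A^-0.5.
= (0.0729×2.250) / (2.77×2.250^1.5) = 0.1640/9.349 = 0.0175.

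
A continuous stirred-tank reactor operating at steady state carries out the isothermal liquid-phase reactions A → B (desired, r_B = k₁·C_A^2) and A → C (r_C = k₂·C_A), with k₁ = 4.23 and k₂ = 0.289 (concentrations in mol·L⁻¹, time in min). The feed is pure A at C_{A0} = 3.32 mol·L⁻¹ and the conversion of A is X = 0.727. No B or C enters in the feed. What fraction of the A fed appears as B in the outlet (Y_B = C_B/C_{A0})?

0.676

Exit C_A = C_{A0}(1−X) = 3.32×0.273 = 0.9064 mol·L⁻¹.
A CSTR operates uniformly at the exit composition, giving r_B = 3.475 and r_C = 0.2619 (each k·C_A^n at C_A = 0.9064).
Fraction of consumed A going to B: r_B/(r_B+r_C) = 0.9299.
C_B = 0.9299·C_{A0}·X = 0.9299×3.32×0.727 = 2.24 mol·L⁻¹; Y_B = C_B/C_{A0} = 0.676.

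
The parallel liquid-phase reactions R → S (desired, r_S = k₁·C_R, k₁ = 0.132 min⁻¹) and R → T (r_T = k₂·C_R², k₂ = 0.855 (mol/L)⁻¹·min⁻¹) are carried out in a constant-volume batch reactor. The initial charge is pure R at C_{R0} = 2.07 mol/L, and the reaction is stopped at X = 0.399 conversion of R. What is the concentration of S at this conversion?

0.0717 mol/L

C_R = C_{R0}(1−X) = 1.244 mol/L.
Along a PFR/batch, dC_S/dC_R = −r_S/(r_S+r_T) = −k₁/(k₁+k₂·C_R).
Integrating from C_{R0} to C_R: C_S = (0.132/0.855)·ln[(0.132+0.855·2.07)/(0.132+0.855·1.24)] = 0.1544·ln(1.902/1.196) = 0.07165 mol/L.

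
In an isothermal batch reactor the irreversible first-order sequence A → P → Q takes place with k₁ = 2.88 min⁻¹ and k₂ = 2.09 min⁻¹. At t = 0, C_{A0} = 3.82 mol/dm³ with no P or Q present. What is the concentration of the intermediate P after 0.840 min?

For first-order series with pure A initially, C_P(t) = k₁C_{A0}/(k₂−k₁)·(e^(−k₁t) − e^(−k₂t)).
e^(−k₁t) = e^(−2.88×0.840) = e^(−2.419) = 0.08899; e^(−k₂t) = e^(−1.756) = 0.1728.
C_P = 2.88×3.82/(2.09−2.88) × (0.08899−0.1728) = (-13.93)×(-0.08381) = 1.167 mol/dm³.

1.17 mol/dm³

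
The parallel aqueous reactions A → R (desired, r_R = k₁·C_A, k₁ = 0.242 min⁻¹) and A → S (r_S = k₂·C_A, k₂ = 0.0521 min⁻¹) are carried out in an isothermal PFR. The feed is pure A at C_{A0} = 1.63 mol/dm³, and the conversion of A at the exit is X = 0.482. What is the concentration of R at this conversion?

0.646 mol/dm³

C_A = C_{A0}(1−X) = 0.8443 mol/dm³.
Both paths are first order in A, so the instantaneous fraction to R is constant: dC_R/d(−C_A) = k₁/(k₁+k₂) = 0.8228.
C_R = 0.8228·(C_{A0}−C_A) = 0.8228×0.7857 = 0.646 mol/dm³.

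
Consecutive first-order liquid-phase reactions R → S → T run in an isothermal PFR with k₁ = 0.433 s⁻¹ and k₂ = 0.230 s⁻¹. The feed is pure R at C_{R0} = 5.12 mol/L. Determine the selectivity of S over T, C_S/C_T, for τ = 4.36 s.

1.18

Solving the coupled first-order balances gives C_S(τ) = [k₁/(k₂−k₁)]·C_{R0}·(e^(−k₁τ) − e^(−k₂τ)).
e^(−k₁τ) = e^(−0.433×4.36) = e^(−1.888) = 0.1514; e^(−k₂τ) = e^(−1.003) = 0.3669.
C_S = 0.433×5.12/(0.230−0.433) × (0.1514−0.3669) = (-10.92)×(-0.2155) = 2.353 mol/L.
C_R = C_{R0}e^(−k₁τ) = 0.7751 mol/L, so C_T = C_{R0}−C_R−C_S = 1.992 mol/L; C_S/C_T = 1.18.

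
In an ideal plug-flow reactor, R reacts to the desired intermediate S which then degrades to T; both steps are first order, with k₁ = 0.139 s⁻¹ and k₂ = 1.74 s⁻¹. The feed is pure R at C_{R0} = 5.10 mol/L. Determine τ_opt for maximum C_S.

1.58 s

The intermediate peaks when r₁ = r₂, i.e. k₁e^(−k₁τ) = k₂e^(−k₂τ), giving τ_opt = ln(k₂/k₁)/(k₂−k₁).
= ln(1.74/0.139)/(1.74−0.139) = ln(12.52)/1.601 = 2.527/1.601 = 1.58 s.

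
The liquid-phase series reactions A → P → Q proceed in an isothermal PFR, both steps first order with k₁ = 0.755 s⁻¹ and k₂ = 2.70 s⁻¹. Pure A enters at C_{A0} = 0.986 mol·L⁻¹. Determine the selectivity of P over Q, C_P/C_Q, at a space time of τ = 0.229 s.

2.83

Solving the coupled first-order balances gives C_P(τ) = [k₁/(k₂−k₁)]·C_{A0}·(e^(−k₁τ) − e^(−k₂τ)).
e^(−k₁τ) = e^(−0.755×0.229) = e^(−0.1729) = 0.8412; e^(−k₂τ) = e^(−0.6183) = 0.5389.
C_P = 0.755×0.986/(2.70−0.755) × (0.8412−0.5389) = 0.3827×0.3024 = 0.1157 mol·L⁻¹.
C_A = C_{A0}e^(−k₁τ) = 0.8294 mol·L⁻¹, so C_Q = C_{A0}−C_A−C_P = 0.04082 mol·L⁻¹; C_P/C_Q = 2.83.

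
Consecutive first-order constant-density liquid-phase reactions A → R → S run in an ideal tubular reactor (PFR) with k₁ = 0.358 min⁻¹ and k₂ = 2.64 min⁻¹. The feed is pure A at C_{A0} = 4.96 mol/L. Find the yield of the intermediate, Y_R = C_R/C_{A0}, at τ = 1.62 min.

0.0857

For first-order series with pure A initially, C_R(τ) = k₁C_{A0}/(k₂−k₁)·(e^(−k₁τ) − e^(−k₂τ)).
e^(−k₁τ) = e^(−0.358×1.62) = e^(−0.5800) = 0.5599; e^(−k₂τ) = e^(−4.277) = 0.01389.
C_R = 0.358×4.96/(2.64−0.358) × (0.5599−0.01389) = 0.7781×0.5460 = 0.4249 mol/L.
Y_R = C_R/C_{A0} = 0.4249/4.96 = 0.0857.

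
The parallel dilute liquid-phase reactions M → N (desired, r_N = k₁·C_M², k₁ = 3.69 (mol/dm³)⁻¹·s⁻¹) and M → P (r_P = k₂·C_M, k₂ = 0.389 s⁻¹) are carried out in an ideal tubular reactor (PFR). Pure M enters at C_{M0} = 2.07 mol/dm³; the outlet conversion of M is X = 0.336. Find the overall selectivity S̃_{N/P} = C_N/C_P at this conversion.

16.1

C_M = C_{M0}(1−X) = 1.374 mol/dm³.
Along a PFR/batch, dC_P/dC_M = −r_P/(r_N+r_P) = −k₂/(k₂+k₁·C_M).
Integrating from C_{M0} to C_M: C_P = (0.389/3.69)·ln[(0.389+3.69·2.07)/(0.389+3.69·1.37)] = 0.1054·ln(8.027/5.461) = 0.04061 mol/dm³.
Then C_N = (C_{M0}−C_M) − C_P = 0.6955 − 0.04061 = 0.6549 mol/dm³.
S̃_{N/P} = C_N/C_P = 0.6549/0.04061 = 16.1.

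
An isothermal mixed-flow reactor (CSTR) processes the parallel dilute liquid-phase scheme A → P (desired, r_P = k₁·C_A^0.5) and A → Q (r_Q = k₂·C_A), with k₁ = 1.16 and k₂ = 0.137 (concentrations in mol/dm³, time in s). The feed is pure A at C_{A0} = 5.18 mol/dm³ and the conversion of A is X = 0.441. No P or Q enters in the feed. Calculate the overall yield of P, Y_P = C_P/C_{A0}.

0.367

Exit C_A = C_{A0}(1−X) = 5.18×0.559 = 2.896 mol/dm³.
Rates in a CSTR are evaluated at the outlet concentration: r_P = 1.16×2.896^0.5 = 1.974, r_Q = 0.137×2.896 = 0.3967.
Fraction of consumed A going to P: r_P/(r_P+r_Q) = 0.8327.
C_P = 0.8327·C_{A0}·X = 0.8327×5.18×0.441 = 1.90 mol/dm³; Y_P = C_P/C_{A0} = 0.367.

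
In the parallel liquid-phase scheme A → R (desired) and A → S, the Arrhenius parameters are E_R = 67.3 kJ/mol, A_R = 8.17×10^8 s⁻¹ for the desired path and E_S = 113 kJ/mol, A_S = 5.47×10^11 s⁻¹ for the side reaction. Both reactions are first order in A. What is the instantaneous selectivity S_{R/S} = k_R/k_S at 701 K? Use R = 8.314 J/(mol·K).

3.80

k_R/k_S = (A_R/A_S)·exp[−(E_R−E_S)/(RT)] = (A_R/A_S)·exp[(E_S−E_R)/(RT)].
(E_S−E_R)/(RT) = (113−67.3)×10³/(8.314×701) = 45700/5828 = 7.841.
k_R/k_S = (8.17×10^8/5.47×10^11)·exp(7.841) = 0.001494 × 2544 = 3.80.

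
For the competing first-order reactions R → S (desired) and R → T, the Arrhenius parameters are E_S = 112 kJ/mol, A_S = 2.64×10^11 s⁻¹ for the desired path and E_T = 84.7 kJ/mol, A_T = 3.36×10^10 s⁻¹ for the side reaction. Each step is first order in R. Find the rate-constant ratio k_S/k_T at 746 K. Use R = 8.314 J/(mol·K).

With equal orders, S_{S/T} = k_S/k_T = (A_S/A_T)·exp[(E_T−E_S)/(RT)].
(E_T−E_S)/(RT) = (84.7−112)×10³/(8.314×746) = -27300/6202 = -4.402.
k_S/k_T = (2.64×10^11/3.36×10^10)·exp(-4.402) = 7.857 × 0.01226 = 0.0963.

0.0963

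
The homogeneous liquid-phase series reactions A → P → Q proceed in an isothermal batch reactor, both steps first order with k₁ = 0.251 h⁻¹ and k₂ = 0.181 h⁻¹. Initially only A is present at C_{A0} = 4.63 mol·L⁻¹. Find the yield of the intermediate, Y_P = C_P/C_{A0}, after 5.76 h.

0.419

Solving the coupled first-order balances gives C_P(t) = [k₁/(k₂−k₁)]·C_{A0}·(e^(−k₁t) − e^(−k₂t)).
e^(−k₁t) = e^(−0.251×5.76) = e^(−1.446) = 0.2356; e^(−k₂t) = e^(−1.043) = 0.3526.
C_P = 0.251×4.63/(0.181−0.251) × (0.2356−0.3526) = (-16.60)×(-0.1170) = 1.942 mol·L⁻¹.
Y_P = C_P/C_{A0} = 1.942/4.63 = 0.419.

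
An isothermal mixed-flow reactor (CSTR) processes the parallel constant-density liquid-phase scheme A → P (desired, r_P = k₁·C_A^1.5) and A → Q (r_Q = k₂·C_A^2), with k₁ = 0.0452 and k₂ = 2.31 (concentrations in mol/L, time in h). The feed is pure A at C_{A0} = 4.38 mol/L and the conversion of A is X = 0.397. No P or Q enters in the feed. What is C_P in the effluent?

0.0207 mol/L

Exit C_A = C_{A0}(1−X) = 4.38×0.603 = 2.641 mol/L.
In a CSTR the entire volume is at exit conditions, so r_P = 0.0452×2.641^1.5 = 0.1940 and r_Q = 2.31×2.641^2 = 16.11.
Fraction of consumed A going to P: r_P/(r_P+r_Q) = 0.01190.
C_P = 0.01190·C_{A0}·X = 0.01190×4.38×0.397 = 0.0207 mol/L.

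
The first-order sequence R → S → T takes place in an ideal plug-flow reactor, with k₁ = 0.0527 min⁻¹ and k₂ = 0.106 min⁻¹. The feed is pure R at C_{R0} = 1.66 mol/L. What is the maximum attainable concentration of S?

At the optimum, C_{S,max}/C_{R0} = (k₁/k₂)^[k₂/(k₂−k₁)].
= (0.0527/0.106)^(0.106/(0.106−0.0527)) = (0.4972)^(1.989) = 0.2491.
C_{S,max} = 0.2491×1.66 = 0.414 mol/L.

0.414 mol/L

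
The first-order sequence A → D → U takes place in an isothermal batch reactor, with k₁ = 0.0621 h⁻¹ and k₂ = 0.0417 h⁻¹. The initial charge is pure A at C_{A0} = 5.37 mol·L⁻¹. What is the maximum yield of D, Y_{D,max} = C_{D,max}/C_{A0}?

0.443

At the optimum, C_{D,max}/C_{A0} = (k₁/k₂)^[k₂/(k₂−k₁)].
= (0.0621/0.0417)^(0.0417/(0.0417−0.0621)) = (1.489)^(-2.044) = 0.4431.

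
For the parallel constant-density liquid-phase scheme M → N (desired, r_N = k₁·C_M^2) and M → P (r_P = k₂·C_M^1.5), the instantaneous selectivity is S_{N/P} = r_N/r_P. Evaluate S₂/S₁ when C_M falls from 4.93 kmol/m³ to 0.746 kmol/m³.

0.389

S_{N/P} = (k₁/k₂)·C_M^0.5, so S₂/S₁ = (C_{M,2}/C_{M,1})^0.5.
= (0.746/4.93)^0.5 = (0.1513)^0.5 = 0.389.
Selectivity toward N falls as C_M falls — high-concentration operation is favoured.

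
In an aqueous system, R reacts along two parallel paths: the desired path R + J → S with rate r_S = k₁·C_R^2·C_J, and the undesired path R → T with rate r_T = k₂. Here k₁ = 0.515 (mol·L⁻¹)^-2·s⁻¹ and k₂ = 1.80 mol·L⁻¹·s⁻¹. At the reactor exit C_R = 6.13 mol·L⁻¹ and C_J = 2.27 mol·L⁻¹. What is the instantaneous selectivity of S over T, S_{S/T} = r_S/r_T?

S_{S/T} = r_S/r_T = (k₁·C_R^2·C_J)/(k₂) = (k₁/k₂)·C_R^2·C_J.
= (0.515×6.130^2×2.270) / (1.80) = 43.93/1.800 = 24.4.
Since the desired path is higher order in R, keeping C_R high (PFR or concentrated feed) favours S.

24.4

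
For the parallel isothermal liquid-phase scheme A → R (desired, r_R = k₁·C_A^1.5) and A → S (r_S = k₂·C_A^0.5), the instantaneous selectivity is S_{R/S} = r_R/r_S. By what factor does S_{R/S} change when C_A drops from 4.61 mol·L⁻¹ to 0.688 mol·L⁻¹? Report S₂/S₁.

S_{R/S} = (k₁/k₂)·C_A, so S₂/S₁ = (C_{A,2}/C_{A,1}).
= 0.688/4.61 = 0.149.
Selectivity toward R falls as C_A falls — high-concentration operation is favoured.

0.149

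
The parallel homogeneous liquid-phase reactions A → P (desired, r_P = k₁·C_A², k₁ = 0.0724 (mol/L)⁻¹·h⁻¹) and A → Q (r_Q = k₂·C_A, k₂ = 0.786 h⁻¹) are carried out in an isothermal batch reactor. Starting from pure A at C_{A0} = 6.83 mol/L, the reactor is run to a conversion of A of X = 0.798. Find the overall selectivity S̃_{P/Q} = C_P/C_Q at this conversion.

0.363

C_A = C_{A0}(1−X) = 1.380 mol/L.
Along a PFR/batch, dC_Q/dC_A = −r_Q/(r_P+r_Q) = −k₂/(k₂+k₁·C_A).
Integrating from C_{A0} to C_A: C_Q = (0.786/0.0724)·ln[(0.786+0.0724·6.83)/(0.786+0.0724·1.38)] = 10.86·ln(1.280/0.8859) = 4.000 mol/L.
Then C_P = (C_{A0}−C_A) − C_Q = 5.450 − 4.000 = 1.451 mol/L.
S̃_{P/Q} = C_P/C_Q = 1.451/4.000 = 0.363.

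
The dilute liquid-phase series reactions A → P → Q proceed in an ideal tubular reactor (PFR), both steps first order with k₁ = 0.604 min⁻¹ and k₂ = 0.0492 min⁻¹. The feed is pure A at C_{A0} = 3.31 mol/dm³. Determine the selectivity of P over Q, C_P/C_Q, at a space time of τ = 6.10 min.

3.98

Solving the coupled first-order balances gives C_P(τ) = [k₁/(k₂−k₁)]·C_{A0}·(e^(−k₁τ) − e^(−k₂τ)).
e^(−k₁τ) = e^(−0.604×6.10) = e^(−3.684) = 0.02511; e^(−k₂τ) = e^(−0.3001) = 0.7407.
C_P = 0.604×3.31/(0.0492−0.604) × (0.02511−0.7407) = (-3.604)×(-0.7156) = 2.579 mol/dm³.
C_A = C_{A0}e^(−k₁τ) = 0.08312 mol/dm³, so C_Q = C_{A0}−C_A−C_P = 0.6481 mol/dm³; C_P/C_Q = 3.98.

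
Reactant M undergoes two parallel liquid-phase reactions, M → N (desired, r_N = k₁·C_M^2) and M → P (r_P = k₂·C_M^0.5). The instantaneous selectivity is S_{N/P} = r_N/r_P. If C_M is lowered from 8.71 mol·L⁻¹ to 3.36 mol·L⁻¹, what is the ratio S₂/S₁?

0.240

S_{N/P} = (k₁/k₂)·C_M^1.5, so S₂/S₁ = (C_{M,2}/C_{M,1})^1.5.
= (3.36/8.71)^1.5 = (0.3858)^1.5 = 0.240.
Selectivity toward N falls as C_M falls — high-concentration operation is favoured.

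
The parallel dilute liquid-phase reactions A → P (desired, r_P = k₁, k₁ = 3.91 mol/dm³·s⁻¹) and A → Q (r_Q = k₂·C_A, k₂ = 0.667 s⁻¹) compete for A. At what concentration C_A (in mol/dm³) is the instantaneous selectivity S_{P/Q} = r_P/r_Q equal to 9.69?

0.605 mol/dm³

S_{P/Q} = (k₁/k₂)·C_A⁻¹ ⇒ C_A = (S·k₂/k₁)^(-1).
= (9.69×0.667/3.91)^(-1) = (1.653)^(-1) = 0.605 mol/dm³.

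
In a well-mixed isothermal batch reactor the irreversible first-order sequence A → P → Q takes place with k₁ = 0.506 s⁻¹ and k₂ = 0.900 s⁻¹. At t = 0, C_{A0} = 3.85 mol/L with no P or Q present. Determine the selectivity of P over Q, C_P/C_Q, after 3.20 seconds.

0.294

Solving the coupled first-order balances gives C_P(t) = [k₁/(k₂−k₁)]·C_{A0}·(e^(−k₁t) − e^(−k₂t)).
e^(−k₁t) = e^(−0.506×3.20) = e^(−1.619) = 0.1981; e^(−k₂t) = e^(−2.880) = 0.05613.
C_P = 0.506×3.85/(0.900−0.506) × (0.1981−0.05613) = 4.944×0.1419 = 0.7017 mol/L.
C_A = C_{A0}e^(−k₁t) = 0.7625 mol/L, so C_Q = C_{A0}−C_A−C_P = 2.386 mol/L; C_P/C_Q = 0.294.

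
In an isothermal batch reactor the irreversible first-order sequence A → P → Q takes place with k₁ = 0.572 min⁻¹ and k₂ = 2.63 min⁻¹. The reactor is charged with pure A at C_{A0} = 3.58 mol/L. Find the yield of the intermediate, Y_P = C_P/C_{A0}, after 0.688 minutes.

The intermediate concentration in a first-order A→B→C sequence is C_P = k₁C_{A0}(e^(−k₁t) − e^(−k₂t))/(k₂−k₁).
e^(−k₁t) = e^(−0.572×0.688) = e^(−0.3935) = 0.6747; e^(−k₂t) = e^(−1.809) = 0.1637.
C_P = 0.572×3.58/(2.63−0.572) × (0.6747−0.1637) = 0.9950×0.5109 = 0.5084 mol/L.
Y_P = C_P/C_{A0} = 0.5084/3.58 = 0.142.

0.142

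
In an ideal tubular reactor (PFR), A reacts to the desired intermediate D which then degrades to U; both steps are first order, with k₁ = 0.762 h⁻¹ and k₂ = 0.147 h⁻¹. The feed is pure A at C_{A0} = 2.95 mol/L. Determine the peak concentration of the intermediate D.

For a first-order series the maximum intermediate yield is C_{D,max}/C_{A0} = (k₁/k₂)^[k₂/(k₂−k₁)].
= (0.762/0.147)^(0.147/(0.147−0.762)) = (5.184)^(-0.2390) = 0.6748.
C_{D,max} = 0.6748×2.95 = 1.99 mol/L.

1.99 mol/L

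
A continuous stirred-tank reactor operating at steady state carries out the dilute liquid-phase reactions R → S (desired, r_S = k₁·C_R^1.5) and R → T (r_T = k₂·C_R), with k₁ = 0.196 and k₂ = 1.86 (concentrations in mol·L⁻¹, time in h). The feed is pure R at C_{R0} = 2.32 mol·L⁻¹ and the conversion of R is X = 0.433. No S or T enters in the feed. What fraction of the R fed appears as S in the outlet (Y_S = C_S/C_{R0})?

0.0467

Exit C_R = C_{R0}(1−X) = 2.32×0.567 = 1.315 mol·L⁻¹.
A CSTR operates uniformly at the exit composition, giving r_S = 0.2957 and r_T = 2.447 (each k·C_R^n at C_R = 1.315).
Fraction of consumed R going to S: r_S/(r_S+r_T) = 0.1078.
C_S = 0.1078·C_{R0}·X = 0.1078×2.32×0.433 = 0.108 mol·L⁻¹; Y_S = C_S/C_{R0} = 0.0467.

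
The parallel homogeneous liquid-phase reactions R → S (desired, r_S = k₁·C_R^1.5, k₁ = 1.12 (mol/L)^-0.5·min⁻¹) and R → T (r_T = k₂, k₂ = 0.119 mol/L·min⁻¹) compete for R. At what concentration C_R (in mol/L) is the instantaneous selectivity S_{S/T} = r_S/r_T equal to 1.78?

S_{S/T} = (k₁/k₂)·C_R^1.5 ⇒ C_R = (S·k₂/k₁)^(1/1.5).
= (1.78×0.119/1.12)^(0.6667) = (0.1891)^(0.6667) = 0.329 mol/L.

0.329 mol/L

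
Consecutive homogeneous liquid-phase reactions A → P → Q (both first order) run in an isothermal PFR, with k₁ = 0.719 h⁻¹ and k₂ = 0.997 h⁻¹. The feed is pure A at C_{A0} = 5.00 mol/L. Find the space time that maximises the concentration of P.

1.18 h

For first-order series the maximum of C_P occurs at τ_opt = ln(k₂/k₁)/(k₂−k₁).
= ln(0.997/0.719)/(0.997−0.719) = ln(1.387)/0.2780 = 0.3269/0.2780 = 1.18 h.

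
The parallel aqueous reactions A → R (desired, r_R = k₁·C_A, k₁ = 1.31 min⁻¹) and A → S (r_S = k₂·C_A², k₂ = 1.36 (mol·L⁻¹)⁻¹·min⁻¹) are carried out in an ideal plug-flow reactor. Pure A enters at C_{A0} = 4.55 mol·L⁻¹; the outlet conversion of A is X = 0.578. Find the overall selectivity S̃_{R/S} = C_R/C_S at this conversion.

0.311

C_A = C_{A0}(1−X) = 1.920 mol·L⁻¹.
Along a PFR/batch, dC_R/dC_A = −r_R/(r_R+r_S) = −k₁/(k₁+k₂·C_A).
Integrating from C_{A0} to C_A: C_R = (1.31/1.36)·ln[(1.31+1.36·4.55)/(1.31+1.36·1.92)] = 0.9632·ln(7.498/3.921) = 0.6244 mol·L⁻¹.
C_S = (C_{A0}−C_A)−C_R = 2.006 mol·L⁻¹; S̃_{R/S} = 0.6244/2.006 = 0.311.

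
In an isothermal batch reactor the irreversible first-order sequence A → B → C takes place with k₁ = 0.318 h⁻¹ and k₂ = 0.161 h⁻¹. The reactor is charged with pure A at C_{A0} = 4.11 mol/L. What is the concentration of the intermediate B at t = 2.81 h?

The intermediate concentration in a first-order A→B→C sequence is C_B = k₁C_{A0}(e^(−k₁t) − e^(−k₂t))/(k₂−k₁).
e^(−k₁t) = e^(−0.318×2.81) = e^(−0.8936) = 0.4092; e^(−k₂t) = e^(−0.4524) = 0.6361.
C_B = 0.318×4.11/(0.161−0.318) × (0.4092−0.6361) = (-8.325)×(-0.2269) = 1.889 mol/L.

1.89 mol/L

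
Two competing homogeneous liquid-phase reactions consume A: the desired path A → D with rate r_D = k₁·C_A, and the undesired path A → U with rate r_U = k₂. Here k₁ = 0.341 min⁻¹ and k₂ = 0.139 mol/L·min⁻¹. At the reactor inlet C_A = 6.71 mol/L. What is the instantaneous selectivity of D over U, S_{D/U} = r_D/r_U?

S_{D/U} = r_D/r_U = (k₁·C_A)/(k₂) = (k₁/k₂)·C_A.
= (0.341×6.710) / (0.139) = 2.288/0.1390 = 16.5.
Since the desired path is higher order in A, keeping C_A high (PFR or concentrated feed) favours D.

16.5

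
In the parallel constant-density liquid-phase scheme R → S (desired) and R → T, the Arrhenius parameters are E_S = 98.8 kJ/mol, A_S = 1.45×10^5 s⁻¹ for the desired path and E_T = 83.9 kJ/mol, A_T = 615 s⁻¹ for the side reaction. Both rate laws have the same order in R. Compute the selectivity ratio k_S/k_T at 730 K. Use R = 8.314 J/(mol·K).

20.2

With equal orders, S_{S/T} = k_S/k_T = (A_S/A_T)·exp[(E_T−E_S)/(RT)].
(E_T−E_S)/(RT) = (83.9−98.8)×10³/(8.314×730) = -14900/6069 = -2.455.
k_S/k_T = (1.45×10^5/615)·exp(-2.455) = 235.8 × 0.08586 = 20.2.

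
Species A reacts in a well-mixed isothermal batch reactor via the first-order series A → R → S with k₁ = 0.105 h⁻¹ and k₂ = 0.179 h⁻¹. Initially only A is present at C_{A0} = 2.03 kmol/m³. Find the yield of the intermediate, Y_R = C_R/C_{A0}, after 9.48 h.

Solving the coupled first-order balances gives C_R(t) = [k₁/(k₂−k₁)]·C_{A0}·(e^(−k₁t) − e^(−k₂t)).
e^(−k₁t) = e^(−0.105×9.48) = e^(−0.9954) = 0.3696; e^(−k₂t) = e^(−1.697) = 0.1832.
C_R = 0.105×2.03/(0.179−0.105) × (0.3696−0.1832) = 2.880×0.1863 = 0.5367 kmol/m³.
Y_R = C_R/C_{A0} = 0.5367/2.03 = 0.264.

0.264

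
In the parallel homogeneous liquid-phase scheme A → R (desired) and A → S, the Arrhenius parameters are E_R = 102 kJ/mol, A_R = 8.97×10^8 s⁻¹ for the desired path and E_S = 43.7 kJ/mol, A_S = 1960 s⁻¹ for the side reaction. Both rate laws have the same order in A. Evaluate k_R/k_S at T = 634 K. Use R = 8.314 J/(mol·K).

k_R/k_S = (A_R/A_S)·exp[−(E_R−E_S)/(RT)] = (A_R/A_S)·exp[(E_S−E_R)/(RT)].
(E_S−E_R)/(RT) = (43.7−102)×10³/(8.314×634) = -58300/5271 = -11.06.
k_R/k_S = (8.97×10^8/1960)·exp(-11.06) = 4.577×10^5 × 1.572×10^-5 = 7.20.
Since E_R > E_S, raising the temperature improves selectivity toward R.

7.20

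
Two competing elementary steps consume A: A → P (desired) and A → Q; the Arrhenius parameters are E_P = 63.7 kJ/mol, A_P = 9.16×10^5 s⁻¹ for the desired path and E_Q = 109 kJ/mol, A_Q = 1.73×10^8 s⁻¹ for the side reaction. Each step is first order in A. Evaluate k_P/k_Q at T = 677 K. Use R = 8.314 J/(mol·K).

Since both paths have the same order in A, the concentration cancels and S_{P/Q} = k_P/k_Q = (A_P/A_Q)·exp[(E_Q−E_P)/(RT)].
(E_Q−E_P)/(RT) = (109−63.7)×10³/(8.314×677) = 45300/5629 = 8.048.
k_P/k_Q = (9.16×10^5/1.73×10^8)·exp(8.048) = 0.005295 × 3128 = 16.6.
Since E_P < E_Q, lowering the temperature improves selectivity toward P.

16.6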